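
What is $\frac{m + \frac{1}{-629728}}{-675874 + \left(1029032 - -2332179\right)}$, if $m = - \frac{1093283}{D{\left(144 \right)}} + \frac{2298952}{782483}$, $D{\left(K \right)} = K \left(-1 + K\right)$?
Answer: $- \frac{222423718892477}{11908833416150834592} \approx -1.8677 \cdot 10^{-5}$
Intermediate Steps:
$m = - \frac{62164257085}{1239453072}$ ($m = - \frac{1093283}{144 \left(-1 + 144\right)} + \frac{2298952}{782483} = - \frac{1093283}{144 \cdot 143} + 2298952 \cdot \frac{1}{782483} = - \frac{1093283}{20592} + \frac{2298952}{782483} = - \frac{62164257085}{1239453072} \approx -50.155$)
$\frac{m + \frac{1}{-629728}}{-675874 + \left(1029032 - -2332179\right)} = \frac{- \frac{62164257085}{1239453072} + \frac{1}{-629728}}{-675874 + \left(1029032 - -2332179\right)} = \frac{- \frac{62164257085}{1239453072} - \frac{1}{629728}}{-675874 + \left(1029032 + 2332179\right)} = - \frac{222423718892477}{4434763091616 \left(-675874 + 3361211\right)} = - \frac{222423718892477}{4434763091616 \cdot 2685337} = \left(- \frac{222423718892477}{4434763091616}\right) \frac{1}{2685337} = - \frac{222423718892477}{11908833416150834592}$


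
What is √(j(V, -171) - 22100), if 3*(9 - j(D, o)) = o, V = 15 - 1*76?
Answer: I*√22034 ≈ 148.44*I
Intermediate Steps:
V = -61 (V = 15 - 76 = -61)
j(D, o) = 9 - o/3
√(j(V, -171) - 22100) = √((9 - ⅓*(-171)) - 22100) = √((9 + 57) - 22100) = √(66 - 22100) = √(-22034) = I*√22034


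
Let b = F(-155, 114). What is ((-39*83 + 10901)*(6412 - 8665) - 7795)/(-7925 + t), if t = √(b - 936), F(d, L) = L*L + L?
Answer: 136902686975/62793451 + 17274787*√12174/62793451 ≈ 2210.6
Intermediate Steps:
F(d, L) = L + L² (F(d, L) = L² + L = L + L²)
b = 13110 (b = 114*(1 + 114) = 114*115 = 13110)
t = √12174 (t = √(13110 - 936) = √12174 ≈ 110.34)
((-39*83 + 10901)*(6412 - 8665) - 7795)/(-7925 + t) = ((-39*83 + 10901)*(6412 - 8665) - 7795)/(-7925 + √12174) = ((-3237 + 10901)*(-2253) - 7795)/(-7925 + √12174) = (7664*(-2253) - 7795)/(-7925 + √12174) = (-17266992 - 7795)/(-7925 + √12174) = -17274787/(-7925 + √12174)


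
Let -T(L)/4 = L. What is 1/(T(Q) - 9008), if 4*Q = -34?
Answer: -1/8974 ≈ -0.00011143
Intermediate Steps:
Q = -17/2 (Q = (1/4)*(-34) = -17/2 ≈ -8.5000)
T(L) = -4*L
1/(T(Q) - 9008) = 1/(-4*(-17/2) - 9008) = 1/(34 - 9008) = 1/(-8974) = -1/8974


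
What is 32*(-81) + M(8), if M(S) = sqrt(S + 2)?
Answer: -2592 + sqrt(10) ≈ -2588.8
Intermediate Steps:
M(S) = sqrt(2 + S)
32*(-81) + M(8) = 32*(-81) + sqrt(2 + 8) = -2592 + sqrt(10)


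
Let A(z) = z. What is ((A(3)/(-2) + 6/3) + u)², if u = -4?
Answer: 49/4 ≈ 12.250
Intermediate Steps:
((A(3)/(-2) + 6/3) + u)² = ((3/(-2) + 6/3) - 4)² = ((3*(-½) + 6*(⅓)) - 4)² = ((-3/2 + 2) - 4)² = (½ - 4)² = (-7/2)² = 49/4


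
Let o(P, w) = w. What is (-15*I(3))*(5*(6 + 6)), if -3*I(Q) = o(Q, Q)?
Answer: 900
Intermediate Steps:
I(Q) = -Q/3
(-15*I(3))*(5*(6 + 6)) = (-(-5)*3)*(5*(6 + 6)) = (-15*(-1))*(5*12) = 15*60 = 900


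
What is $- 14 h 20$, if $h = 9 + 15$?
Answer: $-6720$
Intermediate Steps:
$h = 24$
$- 14 h 20 = \left(-14\right) 24 \cdot 20 = \left(-336\right) 20 = -6720$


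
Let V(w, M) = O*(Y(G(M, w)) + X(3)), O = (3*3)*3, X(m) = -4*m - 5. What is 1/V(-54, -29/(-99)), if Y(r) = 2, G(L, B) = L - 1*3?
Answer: -1/405 ≈ -0.0024691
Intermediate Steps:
X(m) = -5 - 4*m
G(L, B) = -3 + L (G(L, B) = L - 3 = -3 + L)
O = 27 (O = 9*3 = 27)
V(w, M) = -405 (V(w, M) = 27*(2 + (-5 - 4*3)) = 27*(2 + (-5 - 12)) = 27*(2 - 17) = 27*(-15) = -405)
1/V(-54, -29/(-99)) = 1/(-405) = -1/405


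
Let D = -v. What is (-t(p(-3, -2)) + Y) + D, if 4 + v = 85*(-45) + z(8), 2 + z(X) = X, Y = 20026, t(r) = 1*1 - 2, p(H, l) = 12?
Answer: 23850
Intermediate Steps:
t(r) = -1 (t(r) = 1 - 2 = -1)
z(X) = -2 + X
v = -3823 (v = -4 + (85*(-45) + (-2 + 8)) = -4 + (-3825 + 6) = -4 - 3819 = -3823)
D = 3823 (D = -1*(-3823) = 3823)
(-t(p(-3, -2)) + Y) + D = (-1*(-1) + 20026) + 3823 = (1 + 20026) + 3823 = 20027 + 3823 = 23850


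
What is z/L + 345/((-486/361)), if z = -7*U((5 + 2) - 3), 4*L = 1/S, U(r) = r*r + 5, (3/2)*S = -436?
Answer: 27646229/162 ≈ 1.7066e+5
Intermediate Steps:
S = -872/3 (S = (⅔)*(-436) = -872/3 ≈ -290.67)
U(r) = 5 + r² (U(r) = r² + 5 = 5 + r²)
L = -3/3488 (L = 1/(4*(-872/3)) = (¼)*(-3/872) = -3/3488 ≈ -0.00086009)
z = -147 (z = -7*(5 + ((5 + 2) - 3)²) = -7*(5 + (7 - 3)²) = -7*(5 + 4²) = -7*(5 + 16) = -7*21 = -147)
z/L + 345/((-486/361)) = -147/(-3/3488) + 345/((-486/361)) = -147*(-3488/3) + 345/((-486*1/361)) = 170912 + 345/(-486/361) = 170912 + 345*(-361/486) = 170912 - 41515/162 = 27646229/162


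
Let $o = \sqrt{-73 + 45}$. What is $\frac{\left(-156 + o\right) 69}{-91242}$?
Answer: $\frac{598}{5069} - \frac{23 i \sqrt{7}}{15207} \approx 0.11797 - 0.0040016 i$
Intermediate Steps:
$o = 2 i \sqrt{7}$ ($o = \sqrt{-28} = 2 i \sqrt{7} \approx 5.2915 i$)
$\frac{\left(-156 + o\right) 69}{-91242} = \frac{\left(-156 + 2 i \sqrt{7}\right) 69}{-91242} = \left(-10764 + 138 i \sqrt{7}\right) \left(- \frac{1}{91242}\right) = \frac{598}{5069} - \frac{23 i \sqrt{7}}{15207}$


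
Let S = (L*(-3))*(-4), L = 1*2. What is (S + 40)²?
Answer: 4096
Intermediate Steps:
L = 2
S = 24 (S = (2*(-3))*(-4) = -6*(-4) = 24)
(S + 40)² = (24 + 40)² = 64² = 4096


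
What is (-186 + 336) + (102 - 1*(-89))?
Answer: 341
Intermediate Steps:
(-186 + 336) + (102 - 1*(-89)) = 150 + (102 + 89) = 150 + 191 = 341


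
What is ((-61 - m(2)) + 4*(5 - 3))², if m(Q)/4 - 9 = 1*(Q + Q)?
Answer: 11025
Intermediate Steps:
m(Q) = 36 + 8*Q (m(Q) = 36 + 4*(1*(Q + Q)) = 36 + 4*(1*(2*Q)) = 36 + 4*(2*Q) = 36 + 8*Q)
((-61 - m(2)) + 4*(5 - 3))² = ((-61 - (36 + 8*2)) + 4*(5 - 3))² = ((-61 - (36 + 16)) + 4*2)² = ((-61 - 1*52) + 8)² = ((-61 - 52) + 8)² = (-113 + 8)² = (-105)² = 11025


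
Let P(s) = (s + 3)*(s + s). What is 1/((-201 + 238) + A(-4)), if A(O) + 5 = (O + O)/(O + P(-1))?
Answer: 1/33 ≈ 0.030303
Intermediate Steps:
P(s) = 2*s*(3 + s) (P(s) = (3 + s)*(2*s) = 2*s*(3 + s))
A(O) = -5 + 2*O/(-4 + O) (A(O) = -5 + (O + O)/(O + 2*(-1)*(3 - 1)) = -5 + (2*O)/(O + 2*(-1)*2) = -5 + (2*O)/(O - 4) = -5 + (2*O)/(-4 + O) = -5 + 2*O/(-4 + O))
1/((-201 + 238) + A(-4)) = 1/((-201 + 238) + (20 - 3*(-4))/(-4 - 4)) = 1/(37 + (20 + 12)/(-8)) = 1/(37 - ⅛*32) = 1/(37 - 4) = 1/33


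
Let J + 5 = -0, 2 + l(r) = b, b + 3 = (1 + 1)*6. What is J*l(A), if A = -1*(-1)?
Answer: -35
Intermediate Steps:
A = 1
b = 9 (b = -3 + (1 + 1)*6 = -3 + 2*6 = -3 + 12 = 9)
l(r) = 7 (l(r) = -2 + 9 = 7)
J = -5 (J = -5 - 0 = -5 - 9*0 = -5 + 0 = -5)
J*l(A) = -5*7 = -35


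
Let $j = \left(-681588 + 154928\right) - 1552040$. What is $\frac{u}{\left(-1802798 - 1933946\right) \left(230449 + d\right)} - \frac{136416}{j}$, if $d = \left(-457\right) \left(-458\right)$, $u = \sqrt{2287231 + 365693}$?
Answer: $\frac{11368}{173225} - \frac{\sqrt{663231}}{821625928860} \approx 0.065626$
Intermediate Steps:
$u = 2 \sqrt{663231}$ ($u = \sqrt{2652924} = 2 \sqrt{663231} \approx 1628.8$)
$d = 209306$
$j = -2078700$ ($j = -526660 - 1552040 = -2078700$)
$\frac{u}{\left(-1802798 - 1933946\right) \left(230449 + d\right)} - \frac{136416}{j} = \frac{2 \sqrt{663231}}{\left(-1802798 - 1933946\right) \left(230449 + 209306\right)} - \frac{136416}{-2078700} = \frac{2 \sqrt{663231}}{\left(-3736744\right) 439755} - - \frac{11368}{173225} = \frac{2 \sqrt{663231}}{-1643251857720} + \frac{11368}{173225} = 2 \sqrt{663231} \left(- \frac{1}{1643251857720}\right) + \frac{11368}{173225} = - \frac{\sqrt{663231}}{821625928860} + \frac{11368}{173225} = \frac{11368}{173225} - \frac{\sqrt{663231}}{821625928860}$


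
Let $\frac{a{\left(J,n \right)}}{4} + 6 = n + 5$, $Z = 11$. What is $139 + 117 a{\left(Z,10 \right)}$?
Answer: $4351$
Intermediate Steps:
$a{\left(J,n \right)} = -4 + 4 n$ ($a{\left(J,n \right)} = -24 + 4 \left(n + 5\right) = -24 + 4 \left(5 + n\right) = -24 + \left(20 + 4 n\right) = -4 + 4 n$)
$139 + 117 a{\left(Z,10 \right)} = 139 + 117 \left(-4 + 4 \cdot 10\right) = 139 + 117 \left(-4 + 40\right) = 139 + 117 \cdot 36 = 139 + 4212 = 4351$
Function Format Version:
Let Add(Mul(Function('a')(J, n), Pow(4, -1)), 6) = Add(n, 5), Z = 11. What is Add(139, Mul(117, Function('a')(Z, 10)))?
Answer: 4351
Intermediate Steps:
Function('a')(J, n) = Add(-4, Mul(4, n)) (Function('a')(J, n) = Add(-24, Mul(4, Add(n, 5))) = Add(-24, Mul(4, Add(5, n))) = Add(-24, Add(20, Mul(4, n))) = Add(-4, Mul(4, n)))
Add(139, Mul(117, Function('a')(Z, 10))) = Add(139, Mul(117, Add(-4, Mul(4, 10)))) = Add(139, Mul(117, Add(-4, 40))) = Add(139, Mul(117, 36)) = Add(139, 4212) = 4351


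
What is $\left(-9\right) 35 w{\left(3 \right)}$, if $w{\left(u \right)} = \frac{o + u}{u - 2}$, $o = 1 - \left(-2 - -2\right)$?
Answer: $-1260$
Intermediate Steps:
$o = 1$ ($o = 1 - \left(-2 + 2\right) = 1 - 0 = 1 + 0 = 1$)
$w{\left(u \right)} = \frac{1 + u}{-2 + u}$ ($w{\left(u \right)} = \frac{1 + u}{u - 2} = \frac{1 + u}{-2 + u}$)
$\left(-9\right) 35 w{\left(3 \right)} = \left(-9\right) 35 \frac{1 + 3}{-2 + 3} = - 315 \cdot 1^{-1} \cdot 4 = - 315 \cdot 1 \cdot 4 = \left(-315\right) 4 = -1260$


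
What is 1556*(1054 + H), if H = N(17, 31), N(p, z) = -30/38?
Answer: 31137116/19 ≈ 1.6388e+6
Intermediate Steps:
N(p, z) = -15/19 (N(p, z) = -30*1/38 = -15/19)
H = -15/19 ≈ -0.78947
1556*(1054 + H) = 1556*(1054 - 15/19) = 1556*(20011/19) = 31137116/19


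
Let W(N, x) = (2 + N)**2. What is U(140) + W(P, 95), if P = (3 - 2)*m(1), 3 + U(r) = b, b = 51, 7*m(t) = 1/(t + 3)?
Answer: 40881/784 ≈ 52.144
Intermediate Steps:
m(t) = 1/(7*(3 + t)) (m(t) = 1/(7*(t + 3)) = 1/(7*(3 + t)))
U(r) = 48 (U(r) = -3 + 51 = 48)
P = 1/28 (P = (3 - 2)*(1/(7*(3 + 1))) = 1*((1/7)/4) = 1*((1/7)*(1/4)) = 1*(1/28) = 1/28 ≈ 0.035714)
U(140) + W(P, 95) = 48 + (2 + 1/28)**2 = 48 + (57/28)**2 = 48 + 3249/784 = 40881/784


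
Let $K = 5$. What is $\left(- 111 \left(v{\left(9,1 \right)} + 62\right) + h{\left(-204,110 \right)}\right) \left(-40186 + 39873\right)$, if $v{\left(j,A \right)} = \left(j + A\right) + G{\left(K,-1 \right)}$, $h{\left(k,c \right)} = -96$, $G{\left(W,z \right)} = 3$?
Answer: $2635773$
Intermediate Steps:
$v{\left(j,A \right)} = 3 + A + j$ ($v{\left(j,A \right)} = \left(j + A\right) + 3 = \left(A + j\right) + 3 = 3 + A + j$)
$\left(- 111 \left(v{\left(9,1 \right)} + 62\right) + h{\left(-204,110 \right)}\right) \left(-40186 + 39873\right) = \left(- 111 \left(\left(3 + 1 + 9\right) + 62\right) - 96\right) \left(-40186 + 39873\right) = \left(- 111 \left(13 + 62\right) - 96\right) \left(-313\right) = \left(\left(-111\right) 75 - 96\right) \left(-313\right) = \left(-8325 - 96\right) \left(-313\right) = \left(-8421\right) \left(-313\right) = 2635773$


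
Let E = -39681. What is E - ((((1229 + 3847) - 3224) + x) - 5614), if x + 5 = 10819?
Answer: -46733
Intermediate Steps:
x = 10814 (x = -5 + 10819 = 10814)
E - ((((1229 + 3847) - 3224) + x) - 5614) = -39681 - ((((1229 + 3847) - 3224) + 10814) - 5614) = -39681 - (((5076 - 3224) + 10814) - 5614) = -39681 - ((1852 + 10814) - 5614) = -39681 - (12666 - 5614) = -39681 - 1*7052 = -39681 - 7052 = -46733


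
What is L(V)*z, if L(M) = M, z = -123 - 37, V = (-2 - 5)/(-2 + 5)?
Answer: 1120/3 ≈ 373.33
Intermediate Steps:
V = -7/3 ≈ -2.3333
z = -160
L(V)*z = -7/3*(-160) = 1120/3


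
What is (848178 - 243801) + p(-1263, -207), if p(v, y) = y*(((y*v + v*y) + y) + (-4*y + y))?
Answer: -107717895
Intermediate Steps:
p(v, y) = y*(-2*y + 2*v*y) (p(v, y) = y*(((v*y + v*y) + y) - 3*y) = y*((2*v*y + y) - 3*y) = y*((y + 2*v*y) - 3*y) = y*(-2*y + 2*v*y))
(848178 - 243801) + p(-1263, -207) = (848178 - 243801) + 2*(-207)²*(-1 - 1263) = 604377 + 2*42849*(-1264) = 604377 - 108322272 = -107717895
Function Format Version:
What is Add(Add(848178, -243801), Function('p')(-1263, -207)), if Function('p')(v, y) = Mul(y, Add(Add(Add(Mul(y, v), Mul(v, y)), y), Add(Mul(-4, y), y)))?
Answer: -107717895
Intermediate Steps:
Function('p')(v, y) = Mul(y, Add(Mul(-2, y), Mul(2, v, y))) (Function('p')(v, y) = Mul(y, Add(Add(Add(Mul(v, y), Mul(v, y)), y), Mul(-3, y))) = Mul(y, Add(Add(Mul(2, v, y), y), Mul(-3, y))) = Mul(y, Add(Add(y, Mul(2, v, y)), Mul(-3, y))) = Mul(y, Add(Mul(-2, y), Mul(2, v, y))))
Add(Add(848178, -243801), Function('p')(-1263, -207)) = Add(Add(848178, -243801), Mul(2, Pow(-207, 2), Add(-1, -1263))) = Add(604377, Mul(2, 42849, -1264)) = Add(604377, -108322272) = -107717895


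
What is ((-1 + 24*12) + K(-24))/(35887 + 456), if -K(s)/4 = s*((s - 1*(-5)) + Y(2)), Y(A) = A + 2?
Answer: -1153/36343 ≈ -0.031726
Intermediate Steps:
Y(A) = 2 + A
K(s) = -4*s*(9 + s) (K(s) = -4*s*((s - 1*(-5)) + (2 + 2)) = -4*s*((s + 5) + 4) = -4*s*((5 + s) + 4) = -4*s*(9 + s))
((-1 + 24*12) + K(-24))/(35887 + 456) = ((-1 + 24*12) - 4*(-24)*(9 - 24))/(35887 + 456) = ((-1 + 288) - 4*(-24)*(-15))/36343 = (287 - 1440)*(1/36343) = -1153*1/36343 = -1153/36343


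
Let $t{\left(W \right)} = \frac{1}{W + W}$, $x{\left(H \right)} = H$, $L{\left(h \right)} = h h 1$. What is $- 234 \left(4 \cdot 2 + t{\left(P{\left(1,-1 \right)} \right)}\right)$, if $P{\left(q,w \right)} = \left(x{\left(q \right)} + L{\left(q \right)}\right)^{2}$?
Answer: $- \frac{7605}{4} \approx -1901.3$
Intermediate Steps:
$L{\left(h \right)} = h^{2}$ ($L{\left(h \right)} = h^{2} \cdot 1 = h^{2}$)
$P{\left(q,w \right)} = \left(q + q^{2}\right)^{2}$
$t{\left(W \right)} = \frac{1}{2 W}$
$- 234 \left(4 \cdot 2 + t{\left(P{\left(1,-1 \right)} \right)}\right) = - 234 \left(4 \cdot 2 + \frac{1}{2 \cdot 1^{2} \left(1 + 1\right)^{2}}\right) = - 234 \left(8 + \frac{1}{2 \cdot 1 \cdot 2^{2}}\right) = - 234 \left(8 + \frac{1}{2 \cdot 1 \cdot 4}\right) = - 234 \left(8 + \frac{1}{2 \cdot 4}\right) = - 234 \left(8 + \frac{1}{2} \cdot \frac{1}{4}\right) = - 234 \left(8 + \frac{1}{8}\right) = \left(-234\right) \frac{65}{8} = - \frac{7605}{4}$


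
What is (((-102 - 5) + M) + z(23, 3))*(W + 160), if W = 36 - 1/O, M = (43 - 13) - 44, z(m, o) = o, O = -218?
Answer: -2521011/109 ≈ -23129.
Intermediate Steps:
M = -14 (M = 30 - 44 = -14)
W = 7849/218 (W = 36 - 1/(-218) = 36 - 1*(-1/218) = 36 + 1/218 = 7849/218 ≈ 36.005)
(((-102 - 5) + M) + z(23, 3))*(W + 160) = (((-102 - 5) - 14) + 3)*(7849/218 + 160) = ((-107 - 14) + 3)*(42729/218) = (-121 + 3)*(42729/218) = -118*42729/218 = -2521011/109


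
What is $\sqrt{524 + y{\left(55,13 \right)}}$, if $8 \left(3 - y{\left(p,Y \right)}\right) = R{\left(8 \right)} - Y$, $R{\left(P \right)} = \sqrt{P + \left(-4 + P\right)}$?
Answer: $\frac{\sqrt{8458 - 4 \sqrt{3}}}{4} \approx 22.982$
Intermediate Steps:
$R{\left(P \right)} = \sqrt{-4 + 2 P}$
$y{\left(p,Y \right)} = 3 - \frac{\sqrt{3}}{4} + \frac{Y}{8}$ ($y{\left(p,Y \right)} = 3 - \frac{\sqrt{-4 + 2 \cdot 8} - Y}{8} = 3 - \frac{\sqrt{-4 + 16} - Y}{8} = 3 - \frac{\sqrt{12} - Y}{8} = 3 - \frac{2 \sqrt{3} - Y}{8} = 3 - \frac{- Y + 2 \sqrt{3}}{8} = 3 + \left(- \frac{\sqrt{3}}{4} + \frac{Y}{8}\right) = 3 - \frac{\sqrt{3}}{4} + \frac{Y}{8}$)
$\sqrt{524 + y{\left(55,13 \right)}} = \sqrt{524 + \left(3 - \frac{\sqrt{3}}{4} + \frac{1}{8} \cdot 13\right)} = \sqrt{524 + \left(3 - \frac{\sqrt{3}}{4} + \frac{13}{8}\right)} = \sqrt{524 + \left(\frac{37}{8} - \frac{\sqrt{3}}{4}\right)} = \sqrt{\frac{4229}{8} - \frac{\sqrt{3}}{4}}$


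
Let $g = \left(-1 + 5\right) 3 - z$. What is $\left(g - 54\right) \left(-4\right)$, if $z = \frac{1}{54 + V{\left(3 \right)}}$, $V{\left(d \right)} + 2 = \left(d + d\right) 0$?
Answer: $\frac{2185}{13} \approx 168.08$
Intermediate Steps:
$V{\left(d \right)} = -2$ ($V{\left(d \right)} = -2 + \left(d + d\right) 0 = -2 + 2 d 0 = -2 + 0 = -2$)
$z = \frac{1}{52}$ ($z = \frac{1}{54 - 2} = \frac{1}{52} \approx 0.019231$)
$g = \frac{623}{52}$ ($g = \left(-1 + 5\right) 3 - \frac{1}{52} = 4 \cdot 3 - \frac{1}{52} = 12 - \frac{1}{52} = \frac{623}{52} \approx 11.981$)
$\left(g - 54\right) \left(-4\right) = \left(\frac{623}{52} - 54\right) \left(-4\right) = \left(- \frac{2185}{52}\right) \left(-4\right) = \frac{2185}{13}$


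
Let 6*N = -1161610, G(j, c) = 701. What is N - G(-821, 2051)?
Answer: -582908/3 ≈ -1.9430e+5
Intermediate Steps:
N = -580805/3 (N = (⅙)*(-1161610) = -580805/3 ≈ -1.9360e+5)
N - G(-821, 2051) = -580805/3 - 1*701 = -580805/3 - 701 = -582908/3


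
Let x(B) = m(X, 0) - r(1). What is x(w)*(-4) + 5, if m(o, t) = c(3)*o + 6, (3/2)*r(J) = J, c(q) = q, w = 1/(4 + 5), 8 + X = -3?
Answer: 347/3 ≈ 115.67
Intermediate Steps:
X = -11 (X = -8 - 3 = -11)
w = ⅑ (w = 1/9 = ⅑ ≈ 0.11111)
r(J) = 2*J/3
m(o, t) = 6 + 3*o (m(o, t) = 3*o + 6 = 6 + 3*o)
x(B) = -83/3 (x(B) = (6 + 3*(-11)) - 2/3 = (6 - 33) - 1*⅔ = -27 - ⅔ = -83/3)
x(w)*(-4) + 5 = -83/3*(-4) + 5 = 332/3 + 5 = 347/3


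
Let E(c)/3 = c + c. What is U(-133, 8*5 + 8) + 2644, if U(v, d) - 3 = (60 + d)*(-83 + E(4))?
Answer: -3725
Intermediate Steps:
E(c) = 6*c (E(c) = 3*(c + c) = 3*(2*c) = 6*c)
U(v, d) = -3537 - 59*d (U(v, d) = 3 + (60 + d)*(-83 + 6*4) = 3 + (60 + d)*(-83 + 24) = 3 + (60 + d)*(-59) = 3 + (-3540 - 59*d) = -3537 - 59*d)
U(-133, 8*5 + 8) + 2644 = (-3537 - 59*(8*5 + 8)) + 2644 = (-3537 - 59*(40 + 8)) + 2644 = (-3537 - 59*48) + 2644 = (-3537 - 2832) + 2644 = -6369 + 2644 = -3725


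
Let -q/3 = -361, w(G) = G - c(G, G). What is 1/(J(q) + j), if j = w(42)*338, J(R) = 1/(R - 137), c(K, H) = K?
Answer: 946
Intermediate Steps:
w(G) = 0 (w(G) = G - G = 0)
q = 1083 (q = -3*(-361) = 1083)
J(R) = 1/(-137 + R)
j = 0 (j = 0*338 = 0)
1/(J(q) + j) = 1/(1/(-137 + 1083) + 0) = 1/(1/946 + 0) = 1/(1/946) = 946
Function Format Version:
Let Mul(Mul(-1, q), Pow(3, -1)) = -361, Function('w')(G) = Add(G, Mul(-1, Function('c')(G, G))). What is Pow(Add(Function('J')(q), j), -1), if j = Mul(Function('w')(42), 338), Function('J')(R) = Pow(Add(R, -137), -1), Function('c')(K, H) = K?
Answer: 946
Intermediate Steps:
Function('w')(G) = 0 (Function('w')(G) = Add(G, Mul(-1, G)) = 0)
q = 1083 (q = Mul(-3, -361) = 1083)
Function('J')(R) = Pow(Add(-137, R), -1)
j = 0 (j = Mul(0, 338) = 0)
Pow(Add(Function('J')(q), j), -1) = Pow(Add(Pow(Add(-137, 1083), -1), 0), -1) = Pow(Add(Pow(946, -1), 0), -1) = Pow(Add(Rational(1, 946), 0), -1) = Pow(Rational(1, 946), -1) = 946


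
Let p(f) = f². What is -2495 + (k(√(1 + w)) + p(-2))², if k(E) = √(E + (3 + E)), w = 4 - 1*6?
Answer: -2495 + (4 + √(3 + 2*I))² ≈ -2461.5 + 6.402*I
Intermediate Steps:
w = -2 (w = 4 - 6 = -2)
k(E) = √(3 + 2*E)
-2495 + (k(√(1 + w)) + p(-2))² = -2495 + (√(3 + 2*√(1 - 2)) + (-2)²)² = -2495 + (√(3 + 2*√(-1)) + 4)² = -2495 + (√(3 + 2*I) + 4)² = -2495 + (4 + √(3 + 2*I))²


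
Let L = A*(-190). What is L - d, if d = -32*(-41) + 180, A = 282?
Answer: -55072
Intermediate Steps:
d = 1492 (d = 1312 + 180 = 1492)
L = -53580 (L = 282*(-190) = -53580)
L - d = -53580 - 1*1492 = -53580 - 1492 = -55072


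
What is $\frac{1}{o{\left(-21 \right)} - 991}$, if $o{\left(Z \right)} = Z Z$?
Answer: $- \frac{1}{550} \approx -0.0018182$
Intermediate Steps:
$o{\left(Z \right)} = Z^{2}$
$\frac{1}{o{\left(-21 \right)} - 991} = \frac{1}{\left(-21\right)^{2} - 991} = \frac{1}{441 - 991} = \frac{1}{-550} = - \frac{1}{550}$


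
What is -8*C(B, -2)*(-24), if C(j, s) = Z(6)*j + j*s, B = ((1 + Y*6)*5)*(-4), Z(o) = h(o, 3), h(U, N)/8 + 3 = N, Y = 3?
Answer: 145920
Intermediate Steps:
h(U, N) = -24 + 8*N
Z(o) = 0 (Z(o) = -24 + 8*3 = -24 + 24 = 0)
B = -380 (B = ((1 + 3*6)*5)*(-4) = ((1 + 18)*5)*(-4) = (19*5)*(-4) = 95*(-4) = -380)
C(j, s) = j*s (C(j, s) = 0*j + j*s = 0 + j*s = j*s)
-8*C(B, -2)*(-24) = -(-3040)*(-2)*(-24) = -8*760*(-24) = -6080*(-24) = 145920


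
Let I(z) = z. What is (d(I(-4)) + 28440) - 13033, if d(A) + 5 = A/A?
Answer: 15403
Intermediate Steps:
d(A) = -4 (d(A) = -5 + A/A = -5 + 1 = -4)
(d(I(-4)) + 28440) - 13033 = (-4 + 28440) - 13033 = 28436 - 13033 = 15403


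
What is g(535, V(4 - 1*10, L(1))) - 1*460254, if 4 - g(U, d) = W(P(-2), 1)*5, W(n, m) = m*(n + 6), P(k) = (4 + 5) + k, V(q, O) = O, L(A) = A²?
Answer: -460315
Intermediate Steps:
P(k) = 9 + k
W(n, m) = m*(6 + n)
g(U, d) = -61 (g(U, d) = 4 - 1*(6 + (9 - 2))*5 = 4 - 1*(6 + 7)*5 = 4 - 1*13*5 = 4 - 13*5 = 4 - 1*65 = 4 - 65 = -61)
g(535, V(4 - 1*10, L(1))) - 1*460254 = -61 - 1*460254 = -61 - 460254 = -460315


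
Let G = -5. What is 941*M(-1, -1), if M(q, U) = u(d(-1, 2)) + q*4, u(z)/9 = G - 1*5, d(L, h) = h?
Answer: -88454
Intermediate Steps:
u(z) = -90 (u(z) = 9*(-5 - 1*5) = 9*(-5 - 5) = 9*(-10) = -90)
M(q, U) = -90 + 4*q (M(q, U) = -90 + q*4 = -90 + 4*q)
941*M(-1, -1) = 941*(-90 + 4*(-1)) = 941*(-90 - 4) = 941*(-94) = -88454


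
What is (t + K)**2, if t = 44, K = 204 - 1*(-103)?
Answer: 123201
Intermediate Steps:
K = 307 (K = 204 + 103 = 307)
(t + K)**2 = (44 + 307)**2 = 351**2 = 123201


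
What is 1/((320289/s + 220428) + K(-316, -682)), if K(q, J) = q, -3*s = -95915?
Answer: 95915/21113003347 ≈ 4.5429e-6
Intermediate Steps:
s = 95915/3 (s = -1/3*(-95915) = 95915/3 ≈ 31972.)
1/((320289/s + 220428) + K(-316, -682)) = 1/((320289/(95915/3) + 220428) - 316) = 1/((320289*(3/95915) + 220428) - 316) = 1/((960867/95915 + 220428) - 316) = 1/(21143312487/95915 - 316) = 1/(21113003347/95915) = 95915/21113003347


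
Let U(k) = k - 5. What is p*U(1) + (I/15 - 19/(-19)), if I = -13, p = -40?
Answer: 2402/15 ≈ 160.13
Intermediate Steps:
U(k) = -5 + k
p*U(1) + (I/15 - 19/(-19)) = -40*(-5 + 1) + (-13/15 - 19/(-19)) = -40*(-4) + (-13*1/15 - 19*(-1/19)) = 160 + (-13/15 + 1) = 160 + 2/15 = 2402/15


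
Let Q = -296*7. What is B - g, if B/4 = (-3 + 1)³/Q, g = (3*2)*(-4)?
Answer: 6220/259 ≈ 24.015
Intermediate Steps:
g = -24 (g = 6*(-4) = -24)
Q = -2072
B = 4/259 (B = 4*((-3 + 1)³/(-2072)) = 4*((-2)³*(-1/2072)) = 4*(-8*(-1/2072)) = 4*(1/259) = 4/259 ≈ 0.015444)
B - g = 4/259 - 1*(-24) = 4/259 + 24 = 6220/259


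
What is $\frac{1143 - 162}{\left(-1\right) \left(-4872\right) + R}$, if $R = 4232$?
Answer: $\frac{981}{9104} \approx 0.10775$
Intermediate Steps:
$\frac{1143 - 162}{\left(-1\right) \left(-4872\right) + R} = \frac{1143 - 162}{\left(-1\right) \left(-4872\right) + 4232} = \frac{981}{4872 + 4232} = \frac{981}{9104}$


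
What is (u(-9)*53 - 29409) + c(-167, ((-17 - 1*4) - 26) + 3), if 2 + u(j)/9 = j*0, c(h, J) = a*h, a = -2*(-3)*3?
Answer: -33369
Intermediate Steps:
a = 18 (a = 6*3 = 18)
c(h, J) = 18*h
u(j) = -18 (u(j) = -18 + 9*(j*0) = -18 + 9*0 = -18 + 0 = -18)
(u(-9)*53 - 29409) + c(-167, ((-17 - 1*4) - 26) + 3) = (-18*53 - 29409) + 18*(-167) = (-954 - 29409) - 3006 = -30363 - 3006 = -33369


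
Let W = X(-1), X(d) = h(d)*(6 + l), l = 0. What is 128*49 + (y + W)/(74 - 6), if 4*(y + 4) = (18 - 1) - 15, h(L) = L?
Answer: 852973/136 ≈ 6271.9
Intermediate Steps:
y = -7/2 (y = -4 + ((18 - 1) - 15)/4 = -4 + (17 - 15)/4 = -4 + (¼)*2 = -4 + ½ = -7/2 ≈ -3.5000)
X(d) = 6*d (X(d) = d*(6 + 0) = d*6 = 6*d)
W = -6 (W = 6*(-1) = -6)
128*49 + (y + W)/(74 - 6) = 128*49 + (-7/2 - 6)/(74 - 6) = 6272 - 19/2/68 = 6272 - 19/2*1/68 = 6272 - 19/136 = 852973/136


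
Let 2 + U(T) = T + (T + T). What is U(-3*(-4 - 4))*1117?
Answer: 78190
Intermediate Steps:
U(T) = -2 + 3*T (U(T) = -2 + (T + (T + T)) = -2 + (T + 2*T) = -2 + 3*T)
U(-3*(-4 - 4))*1117 = (-2 + 3*(-3*(-4 - 4)))*1117 = (-2 + 3*(-3*(-8)))*1117 = (-2 + 3*24)*1117 = (-2 + 72)*1117 = 70*1117 = 78190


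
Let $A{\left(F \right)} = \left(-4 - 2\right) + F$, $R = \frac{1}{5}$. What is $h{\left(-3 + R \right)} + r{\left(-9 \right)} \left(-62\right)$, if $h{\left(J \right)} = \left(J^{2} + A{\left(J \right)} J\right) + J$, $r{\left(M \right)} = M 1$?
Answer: $\frac{14692}{25} \approx 587.68$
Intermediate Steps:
$R = \frac{1}{5} \approx 0.2$
$A{\left(F \right)} = -6 + F$
$r{\left(M \right)} = M$
$h{\left(J \right)} = J + J^{2} + J \left(-6 + J\right)$ ($h{\left(J \right)} = \left(J^{2} + \left(-6 + J\right) J\right) + J = \left(J^{2} + J \left(-6 + J\right)\right) + J = J + J^{2} + J \left(-6 + J\right)$)
$h{\left(-3 + R \right)} + r{\left(-9 \right)} \left(-62\right) = \left(-3 + \frac{1}{5}\right) \left(-5 + 2 \left(-3 + \frac{1}{5}\right)\right) - -558 = - \frac{14 \left(-5 + 2 \left(- \frac{14}{5}\right)\right)}{5} + 558 = - \frac{14 \left(-5 - \frac{28}{5}\right)}{5} + 558 = \left(- \frac{14}{5}\right) \left(- \frac{53}{5}\right) + 558 = \frac{742}{25} + 558 = \frac{14692}{25}$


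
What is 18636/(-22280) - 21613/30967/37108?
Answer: -2676943236367/3200308769260 ≈ -0.83646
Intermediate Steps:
18636/(-22280) - 21613/30967/37108 = 18636*(-1/22280) - 21613*1/30967*(1/37108) = -4659/5570 - 21613/30967*1/37108 = -4659/5570 - 21613/1149123436 = -2676943236367/3200308769260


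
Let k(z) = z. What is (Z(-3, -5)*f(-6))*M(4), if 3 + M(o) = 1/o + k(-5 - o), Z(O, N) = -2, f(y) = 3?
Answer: 141/2 ≈ 70.500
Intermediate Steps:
M(o) = -8 + 1/o - o (M(o) = -3 + (1/o + (-5 - o)) = -3 + (-5 + 1/o - o) = -8 + 1/o - o)
(Z(-3, -5)*f(-6))*M(4) = (-2*3)*(-8 + 1/4 - 1*4) = -6*(-8 + ¼ - 4) = -6*(-47/4) = 141/2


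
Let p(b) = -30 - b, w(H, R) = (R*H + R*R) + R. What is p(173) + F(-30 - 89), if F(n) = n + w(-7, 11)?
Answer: -267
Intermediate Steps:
w(H, R) = R + R² + H*R (w(H, R) = (H*R + R²) + R = (R² + H*R) + R = R + R² + H*R)
F(n) = 55 + n (F(n) = n + 11*(1 - 7 + 11) = n + 11*5 = n + 55 = 55 + n)
p(173) + F(-30 - 89) = (-30 - 1*173) + (55 + (-30 - 89)) = (-30 - 173) + (55 - 119) = -203 - 64 = -267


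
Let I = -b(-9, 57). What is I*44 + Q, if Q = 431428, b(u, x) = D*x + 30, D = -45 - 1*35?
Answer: 630748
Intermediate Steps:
D = -80 (D = -45 - 35 = -80)
b(u, x) = 30 - 80*x (b(u, x) = -80*x + 30 = 30 - 80*x)
I = 4530 (I = -(30 - 80*57) = -(30 - 4560) = -1*(-4530) = 4530)
I*44 + Q = 4530*44 + 431428 = 199320 + 431428 = 630748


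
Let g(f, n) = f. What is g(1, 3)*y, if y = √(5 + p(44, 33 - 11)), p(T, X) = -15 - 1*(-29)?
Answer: √19 ≈ 4.3589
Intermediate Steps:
p(T, X) = 14 (p(T, X) = -15 + 29 = 14)
y = √19 (y = √(5 + 14) = √19 ≈ 4.3589)
g(1, 3)*y = 1*√19 = √19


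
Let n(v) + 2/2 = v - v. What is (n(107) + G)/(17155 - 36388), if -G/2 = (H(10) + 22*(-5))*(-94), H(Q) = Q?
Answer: 2089/2137 ≈ 0.97754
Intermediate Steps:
n(v) = -1 (n(v) = -1 + (v - v) = -1 + 0 = -1)
G = -18800 (G = -2*(10 + 22*(-5))*(-94) = -2*(10 - 110)*(-94) = -(-200)*(-94) = -2*9400 = -18800)
(n(107) + G)/(17155 - 36388) = (-1 - 18800)/(17155 - 36388) = -18801/(-19233) = -18801*(-1/19233) = 2089/2137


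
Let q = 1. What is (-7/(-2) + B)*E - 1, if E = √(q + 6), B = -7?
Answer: -1 - 7*√7/2 ≈ -10.260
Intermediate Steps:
E = √7 (E = √(1 + 6) = √7 ≈ 2.6458)
(-7/(-2) + B)*E - 1 = (-7/(-2) - 7)*√7 - 1 = (-7*(-½) - 7)*√7 - 1 = (7/2 - 7)*√7 - 1 = -7*√7/2 - 1 = -1 - 7*√7/2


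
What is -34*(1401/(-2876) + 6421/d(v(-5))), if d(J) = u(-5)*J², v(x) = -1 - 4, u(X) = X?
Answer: 316912657/179750 ≈ 1763.1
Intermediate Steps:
v(x) = -5
d(J) = -5*J²
-34*(1401/(-2876) + 6421/d(v(-5))) = -34*(1401/(-2876) + 6421/((-5*(-5)²))) = -34*(1401*(-1/2876) + 6421/((-5*25))) = -34*(-1401/2876 + 6421/(-125)) = -34*(-1401/2876 + 6421*(-1/125)) = -34*(-1401/2876 - 6421/125) = -34*(-18641921)/359500 = -1*(-316912657/179750) = 316912657/179750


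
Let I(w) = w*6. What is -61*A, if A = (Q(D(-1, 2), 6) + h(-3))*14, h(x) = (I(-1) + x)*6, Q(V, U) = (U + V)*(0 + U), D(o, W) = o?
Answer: 20496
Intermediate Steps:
I(w) = 6*w
Q(V, U) = U*(U + V) (Q(V, U) = (U + V)*U = U*(U + V))
h(x) = -36 + 6*x (h(x) = (6*(-1) + x)*6 = (-6 + x)*6 = -36 + 6*x)
A = -336 (A = (6*(6 - 1) + (-36 + 6*(-3)))*14 = (6*5 + (-36 - 18))*14 = (30 - 54)*14 = -24*14 = -336)
-61*A = -61*(-336) = 20496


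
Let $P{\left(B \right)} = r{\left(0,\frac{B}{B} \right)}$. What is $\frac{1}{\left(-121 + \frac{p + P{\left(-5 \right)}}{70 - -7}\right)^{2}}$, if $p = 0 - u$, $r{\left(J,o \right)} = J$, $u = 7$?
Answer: $\frac{121}{1774224} \approx 6.8199 \cdot 10^{-5}$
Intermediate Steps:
$P{\left(B \right)} = 0$
$p = -7$ ($p = 0 - 7 = -7$)
$\frac{1}{\left(-121 + \frac{p + P{\left(-5 \right)}}{70 - -7}\right)^{2}} = \frac{1}{\left(-121 + \frac{-7 + 0}{70 - -7}\right)^{2}} = \frac{1}{\left(-121 - \frac{7}{70 + 7}\right)^{2}} = \frac{1}{\left(-121 - \frac{7}{77}\right)^{2}} = \frac{1}{\left(-121 - \frac{1}{11}\right)^{2}} = \frac{1}{\left(- \frac{1332}{11}\right)^{2}} = \frac{1}{\frac{1774224}{121}} = \frac{121}{1774224}$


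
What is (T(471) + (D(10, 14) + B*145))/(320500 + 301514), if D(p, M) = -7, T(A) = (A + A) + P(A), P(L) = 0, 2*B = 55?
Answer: 9845/1244028 ≈ 0.0079138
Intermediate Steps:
B = 55/2 (B = (1/2)*55 = 55/2 ≈ 27.500)
T(A) = 2*A (T(A) = (A + A) + 0 = 2*A + 0 = 2*A)
(T(471) + (D(10, 14) + B*145))/(320500 + 301514) = (2*471 + (-7 + (55/2)*145))/(320500 + 301514) = (942 + (-7 + 7975/2))/622014 = (942 + 7961/2)*(1/622014) = (9845/2)*(1/622014) = 9845/1244028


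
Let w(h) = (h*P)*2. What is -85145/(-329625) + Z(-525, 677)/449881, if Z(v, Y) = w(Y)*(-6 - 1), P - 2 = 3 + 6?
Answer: 787814899/29658404925 ≈ 0.026563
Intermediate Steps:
P = 11 (P = 2 + (3 + 6) = 2 + 9 = 11)
w(h) = 22*h (w(h) = (h*11)*2 = (11*h)*2 = 22*h)
Z(v, Y) = -154*Y (Z(v, Y) = (22*Y)*(-6 - 1) = (22*Y)*(-7) = -154*Y)
-85145/(-329625) + Z(-525, 677)/449881 = -85145/(-329625) - 154*677/449881 = -85145*(-1/329625) - 104258*1/449881 = 17029/65925 - 104258/449881 = 787814899/29658404925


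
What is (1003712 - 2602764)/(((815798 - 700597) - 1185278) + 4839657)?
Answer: -399763/942395 ≈ -0.42420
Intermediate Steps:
(1003712 - 2602764)/(((815798 - 700597) - 1185278) + 4839657) = -1599052/((115201 - 1185278) + 4839657) = -1599052/(-1070077 + 4839657) = -1599052/3769580 = -1599052*1/3769580 = -399763/942395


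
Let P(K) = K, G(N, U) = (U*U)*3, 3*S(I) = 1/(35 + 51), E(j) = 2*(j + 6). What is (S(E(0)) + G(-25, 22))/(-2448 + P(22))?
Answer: -374617/625908 ≈ -0.59852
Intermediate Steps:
E(j) = 12 + 2*j (E(j) = 2*(6 + j) = 12 + 2*j)
S(I) = 1/258 (S(I) = 1/(3*(35 + 51)) = (1/3)/86 = (1/3)*(1/86) = 1/258)
G(N, U) = 3*U**2 (G(N, U) = U**2*3 = 3*U**2)
(S(E(0)) + G(-25, 22))/(-2448 + P(22)) = (1/258 + 3*22**2)/(-2448 + 22) = (1/258 + 3*484)/(-2426) = (1/258 + 1452)*(-1/2426) = (374617/258)*(-1/2426) = -374617/625908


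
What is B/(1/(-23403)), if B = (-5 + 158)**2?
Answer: -547840827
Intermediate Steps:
B = 23409 (B = 153**2 = 23409)
B/(1/(-23403)) = 23409/(1/(-23403)) = 23409/(-1/23403) = 23409*(-23403) = -547840827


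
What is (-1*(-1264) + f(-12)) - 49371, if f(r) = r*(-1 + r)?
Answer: -47951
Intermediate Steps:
(-1*(-1264) + f(-12)) - 49371 = (-1*(-1264) - 12*(-1 - 12)) - 49371 = (1264 - 12*(-13)) - 49371 = (1264 + 156) - 49371 = 1420 - 49371 = -47951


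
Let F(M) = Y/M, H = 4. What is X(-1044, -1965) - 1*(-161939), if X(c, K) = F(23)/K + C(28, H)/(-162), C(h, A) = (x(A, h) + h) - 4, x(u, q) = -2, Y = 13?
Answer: 197608327769/1220265 ≈ 1.6194e+5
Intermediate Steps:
F(M) = 13/M
C(h, A) = -6 + h (C(h, A) = (-2 + h) - 4 = -6 + h)
X(c, K) = -11/81 + 13/(23*K) (X(c, K) = (13/23)/K + (-6 + 28)/(-162) = (13*(1/23))/K + 22*(-1/162) = 13/(23*K) - 11/81 = -11/81 + 13/(23*K))
X(-1044, -1965) - 1*(-161939) = (1/1863)*(1053 - 253*(-1965))/(-1965) - 1*(-161939) = (1/1863)*(-1/1965)*(1053 + 497145) + 161939 = (1/1863)*(-1/1965)*498198 + 161939 = -166066/1220265 + 161939 = 197608327769/1220265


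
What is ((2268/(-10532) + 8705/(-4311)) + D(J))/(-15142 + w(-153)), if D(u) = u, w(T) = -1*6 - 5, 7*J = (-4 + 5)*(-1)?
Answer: 188903077/1203997389273 ≈ 0.00015690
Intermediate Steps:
J = -1/7 (J = ((-4 + 5)*(-1))/7 = (1*(-1))/7 = (1/7)*(-1) = -1/7 ≈ -0.14286)
w(T) = -11 (w(T) = -6 - 5 = -11)
((2268/(-10532) + 8705/(-4311)) + D(J))/(-15142 + w(-153)) = ((2268/(-10532) + 8705/(-4311)) - 1/7)/(-15142 - 11) = ((2268*(-1/10532) + 8705*(-1/4311)) - 1/7)/(-15153) = ((-567/2633 - 8705/4311) - 1/7)*(-1/15153) = (-25364602/11350863 - 1/7)*(-1/15153) = -188903077/79456041*(-1/15153) = 188903077/1203997389273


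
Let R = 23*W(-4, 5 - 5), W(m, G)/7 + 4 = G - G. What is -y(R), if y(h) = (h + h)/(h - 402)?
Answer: -644/523 ≈ -1.2314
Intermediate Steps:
W(m, G) = -28 (W(m, G) = -28 + 7*(G - G) = -28 + 7*0 = -28 + 0 = -28)
R = -644 (R = 23*(-28) = -644)
y(h) = 2*h/(-402 + h) (y(h) = (2*h)/(-402 + h) = 2*h/(-402 + h))
-y(R) = -2*(-644)/(-402 - 644) = -2*(-644)/(-1046) = -2*(-644)*(-1)/1046 = -1*644/523 = -644/523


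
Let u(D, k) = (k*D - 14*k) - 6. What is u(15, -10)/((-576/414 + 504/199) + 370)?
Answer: -36616/849357 ≈ -0.043110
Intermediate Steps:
u(D, k) = -6 - 14*k + D*k (u(D, k) = (D*k - 14*k) - 6 = (-14*k + D*k) - 6 = -6 - 14*k + D*k)
u(15, -10)/((-576/414 + 504/199) + 370) = (-6 - 14*(-10) + 15*(-10))/((-576/414 + 504/199) + 370) = (-6 + 140 - 150)/((-576*1/414 + 504*(1/199)) + 370) = -16/((-32/23 + 504/199) + 370) = -16/(5224/4577 + 370) = -16/(1698714/4577) = (4577/1698714)*(-16) = -36616/849357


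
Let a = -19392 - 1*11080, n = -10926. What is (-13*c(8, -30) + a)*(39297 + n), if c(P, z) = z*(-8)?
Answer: -953038632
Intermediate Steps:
a = -30472 (a = -19392 - 11080 = -30472)
c(P, z) = -8*z
(-13*c(8, -30) + a)*(39297 + n) = (-(-104)*(-30) - 30472)*(39297 - 10926) = (-13*240 - 30472)*28371 = (-3120 - 30472)*28371 = -33592*28371 = -953038632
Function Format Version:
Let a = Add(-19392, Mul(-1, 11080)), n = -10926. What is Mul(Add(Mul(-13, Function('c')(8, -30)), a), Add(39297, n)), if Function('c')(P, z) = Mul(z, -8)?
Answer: -953038632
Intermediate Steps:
a = -30472 (a = Add(-19392, -11080) = -30472)
Function('c')(P, z) = Mul(-8, z)
Mul(Add(Mul(-13, Function('c')(8, -30)), a), Add(39297, n)) = Mul(Add(Mul(-13, Mul(-8, -30)), -30472), Add(39297, -10926)) = Mul(Add(Mul(-13, 240), -30472), 28371) = Mul(Add(-3120, -30472), 28371) = Mul(-33592, 28371) = -953038632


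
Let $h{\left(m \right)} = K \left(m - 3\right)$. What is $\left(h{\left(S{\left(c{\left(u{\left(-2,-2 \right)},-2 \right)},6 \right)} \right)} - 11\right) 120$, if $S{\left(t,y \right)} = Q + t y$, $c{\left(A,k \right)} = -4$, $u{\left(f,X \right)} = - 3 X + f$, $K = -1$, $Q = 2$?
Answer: $1680$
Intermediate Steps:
$u{\left(f,X \right)} = f - 3 X$
$S{\left(t,y \right)} = 2 + t y$
$h{\left(m \right)} = 3 - m$ ($h{\left(m \right)} = - (m - 3) = - (-3 + m) = 3 - m$)
$\left(h{\left(S{\left(c{\left(u{\left(-2,-2 \right)},-2 \right)},6 \right)} \right)} - 11\right) 120 = \left(\left(3 - \left(2 - 24\right)\right) - 11\right) 120 = \left(\left(3 - -22\right) - 11\right) 120 = \left(\left(3 + 22\right) - 11\right) 120 = \left(25 - 11\right) 120 = 14 \cdot 120 = 1680$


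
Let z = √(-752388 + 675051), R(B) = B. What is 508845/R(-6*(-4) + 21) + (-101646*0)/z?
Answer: 33923/3 ≈ 11308.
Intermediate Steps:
z = 3*I*√8593 (z = √(-77337) = 3*I*√8593 ≈ 278.1*I)
508845/R(-6*(-4) + 21) + (-101646*0)/z = 508845/(-6*(-4) + 21) + (-101646*0)/((3*I*√8593)) = 508845/(24 + 21) + 0*(-I*√8593/25779) = 508845/45 + 0 = 508845*(1/45) + 0 = 33923/3 + 0 = 33923/3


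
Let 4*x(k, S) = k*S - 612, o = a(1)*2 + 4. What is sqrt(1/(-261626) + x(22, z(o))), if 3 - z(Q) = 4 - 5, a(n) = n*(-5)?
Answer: I*sqrt(8966709729382)/261626 ≈ 11.446*I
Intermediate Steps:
a(n) = -5*n
o = -6 (o = -5*1*2 + 4 = -5*2 + 4 = -10 + 4 = -6)
z(Q) = 4 (z(Q) = 3 - (4 - 5) = 3 - 1*(-1) = 3 + 1 = 4)
x(k, S) = -153 + S*k/4 (x(k, S) = (k*S - 612)/4 = (S*k - 612)/4 = (-612 + S*k)/4 = -153 + S*k/4)
sqrt(1/(-261626) + x(22, z(o))) = sqrt(1/(-261626) + (-153 + (1/4)*4*22)) = sqrt(-1/261626 + (-153 + 22)) = sqrt(-1/261626 - 131) = sqrt(-34273007/261626) = I*sqrt(8966709729382)/261626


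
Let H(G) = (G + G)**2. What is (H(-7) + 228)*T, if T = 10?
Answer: 4240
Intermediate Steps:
H(G) = 4*G**2 (H(G) = (2*G)**2 = 4*G**2)
(H(-7) + 228)*T = (4*(-7)**2 + 228)*10 = (4*49 + 228)*10 = (196 + 228)*10 = 424*10 = 4240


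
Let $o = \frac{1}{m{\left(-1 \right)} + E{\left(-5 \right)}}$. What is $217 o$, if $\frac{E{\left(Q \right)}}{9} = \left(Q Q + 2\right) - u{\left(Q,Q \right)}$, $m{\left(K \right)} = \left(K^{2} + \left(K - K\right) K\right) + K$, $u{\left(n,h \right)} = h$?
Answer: $\frac{217}{288} \approx 0.75347$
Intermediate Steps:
$m{\left(K \right)} = K + K^{2}$ ($m{\left(K \right)} = \left(K^{2} + 0 K\right) + K = \left(K^{2} + 0\right) + K = K^{2} + K = K + K^{2}$)
$E{\left(Q \right)} = 18 - 9 Q + 9 Q^{2}$ ($E{\left(Q \right)} = 9 \left(\left(Q Q + 2\right) - Q\right) = 9 \left(\left(Q^{2} + 2\right) - Q\right) = 9 \left(\left(2 + Q^{2}\right) - Q\right) = 9 \left(2 + Q^{2} - Q\right) = 18 - 9 Q + 9 Q^{2}$)
$o = \frac{1}{288}$ ($o = \frac{1}{- (1 - 1) + \left(18 - -45 + 9 \left(-5\right)^{2}\right)} = \frac{1}{\left(-1\right) 0 + \left(18 + 45 + 9 \cdot 25\right)} = \frac{1}{0 + \left(18 + 45 + 225\right)} = \frac{1}{0 + 288} = \frac{1}{288} \approx 0.0034722$)
$217 o = 217 \cdot \frac{1}{288} = \frac{217}{288}$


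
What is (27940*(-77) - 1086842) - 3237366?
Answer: -6475588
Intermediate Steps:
(27940*(-77) - 1086842) - 3237366 = (-2151380 - 1086842) - 3237366 = -3238222 - 3237366 = -6475588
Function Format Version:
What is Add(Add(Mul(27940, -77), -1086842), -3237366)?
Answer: -6475588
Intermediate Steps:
Add(Add(Mul(27940, -77), -1086842), -3237366) = Add(Add(-2151380, -1086842), -3237366) = Add(-3238222, -3237366) = -6475588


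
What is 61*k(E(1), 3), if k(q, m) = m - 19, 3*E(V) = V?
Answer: -976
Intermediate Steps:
E(V) = V/3
k(q, m) = -19 + m
61*k(E(1), 3) = 61*(-19 + 3) = 61*(-16) = -976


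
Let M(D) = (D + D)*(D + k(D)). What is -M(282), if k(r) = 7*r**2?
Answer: -314119800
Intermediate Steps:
M(D) = 2*D*(D + 7*D**2) (M(D) = (D + D)*(D + 7*D**2) = (2*D)*(D + 7*D**2) = 2*D*(D + 7*D**2))
-M(282) = -282**2*(2 + 14*282) = -79524*(2 + 3948) = -79524*3950 = -1*314119800 = -314119800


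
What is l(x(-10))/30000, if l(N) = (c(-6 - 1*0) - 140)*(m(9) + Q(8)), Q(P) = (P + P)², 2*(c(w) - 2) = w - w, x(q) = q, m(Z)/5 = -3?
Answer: -5543/5000 ≈ -1.1086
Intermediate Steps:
m(Z) = -15 (m(Z) = 5*(-3) = -15)
c(w) = 2 (c(w) = 2 + (w - w)/2 = 2 + (½)*0 = 2 + 0 = 2)
Q(P) = 4*P² (Q(P) = (2*P)² = 4*P²)
l(N) = -33258 (l(N) = (2 - 140)*(-15 + 4*8²) = -138*(-15 + 4*64) = -138*(-15 + 256) = -138*241 = -33258)
l(x(-10))/30000 = -33258/30000 = -33258*1/30000 = -5543/5000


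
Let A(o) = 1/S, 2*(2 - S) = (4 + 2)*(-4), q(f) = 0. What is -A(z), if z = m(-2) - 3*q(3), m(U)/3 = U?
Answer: -1/14 ≈ -0.071429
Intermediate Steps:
m(U) = 3*U
S = 14 (S = 2 - (4 + 2)*(-4)/2 = 2 - 3*(-4) = 2 - 1/2*(-24) = 2 + 12 = 14)
z = -6 (z = 3*(-2) - 3*0 = -6 + 0 = -6)
A(o) = 1/14
-A(z) = -1*1/14 = -1/14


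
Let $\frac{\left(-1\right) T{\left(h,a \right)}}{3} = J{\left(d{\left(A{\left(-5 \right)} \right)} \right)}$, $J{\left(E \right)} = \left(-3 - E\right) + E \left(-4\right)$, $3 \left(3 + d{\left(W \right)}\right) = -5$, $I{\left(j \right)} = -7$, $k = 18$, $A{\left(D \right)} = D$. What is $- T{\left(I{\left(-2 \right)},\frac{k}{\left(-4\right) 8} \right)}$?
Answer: $61$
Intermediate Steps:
$d{\left(W \right)} = - \frac{14}{3}$ ($d{\left(W \right)} = -3 + \frac{1}{3} \left(-5\right) = -3 - \frac{5}{3} = - \frac{14}{3}$)
$J{\left(E \right)} = -3 - 5 E$ ($J{\left(E \right)} = \left(-3 - E\right) - 4 E = -3 - 5 E$)
$T{\left(h,a \right)} = -61$ ($T{\left(h,a \right)} = - 3 \left(-3 - - \frac{70}{3}\right) = - 3 \left(-3 + \frac{70}{3}\right) = \left(-3\right) \frac{61}{3} = -61$)
$- T{\left(I{\left(-2 \right)},\frac{k}{\left(-4\right) 8} \right)} = \left(-1\right) \left(-61\right) = 61$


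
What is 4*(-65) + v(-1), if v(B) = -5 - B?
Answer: -264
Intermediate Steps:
4*(-65) + v(-1) = 4*(-65) + (-5 - 1*(-1)) = -260 + (-5 + 1) = -260 - 4 = -264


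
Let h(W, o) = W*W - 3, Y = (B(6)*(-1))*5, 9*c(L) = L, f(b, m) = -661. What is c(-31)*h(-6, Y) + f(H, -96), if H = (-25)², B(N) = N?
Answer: -2324/3 ≈ -774.67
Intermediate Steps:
H = 625
c(L) = L/9
Y = -30 (Y = (6*(-1))*5 = -6*5 = -30)
h(W, o) = -3 + W² (h(W, o) = W² - 3 = -3 + W²)
c(-31)*h(-6, Y) + f(H, -96) = ((⅑)*(-31))*(-3 + (-6)²) - 661 = -31*(-3 + 36)/9 - 661 = -31/9*33 - 661 = -341/3 - 661 = -2324/3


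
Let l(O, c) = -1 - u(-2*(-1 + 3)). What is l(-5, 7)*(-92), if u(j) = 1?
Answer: 184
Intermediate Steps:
l(O, c) = -2 (l(O, c) = -1 - 1*1 = -1 - 1 = -2)
l(-5, 7)*(-92) = -2*(-92) = 184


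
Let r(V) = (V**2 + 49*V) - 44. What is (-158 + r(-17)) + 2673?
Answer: 1927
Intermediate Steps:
r(V) = -44 + V**2 + 49*V
(-158 + r(-17)) + 2673 = (-158 + (-44 + (-17)**2 + 49*(-17))) + 2673 = (-158 + (-44 + 289 - 833)) + 2673 = (-158 - 588) + 2673 = -746 + 2673 = 1927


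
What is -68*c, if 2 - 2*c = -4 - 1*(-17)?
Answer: 374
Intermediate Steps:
c = -11/2 (c = 1 - (-4 - 1*(-17))/2 = 1 - (-4 + 17)/2 = 1 - ½*13 = 1 - 13/2 = -11/2 ≈ -5.5000)
-68*c = -68*(-11/2) = 374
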